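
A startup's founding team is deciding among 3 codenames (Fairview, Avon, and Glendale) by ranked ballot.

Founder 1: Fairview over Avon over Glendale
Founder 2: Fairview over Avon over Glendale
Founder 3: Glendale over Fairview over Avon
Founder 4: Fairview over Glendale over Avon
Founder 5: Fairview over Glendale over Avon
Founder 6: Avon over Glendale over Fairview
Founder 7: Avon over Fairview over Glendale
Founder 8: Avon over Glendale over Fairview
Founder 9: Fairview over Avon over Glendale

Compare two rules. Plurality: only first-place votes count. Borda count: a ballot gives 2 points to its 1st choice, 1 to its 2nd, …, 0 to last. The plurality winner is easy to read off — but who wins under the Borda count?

Plurality first-place counts: Fairview 5, Avon 3, Glendale 1 → Fairview.
Borda totals: Fairview 12, Avon 9, Glendale 6 → Fairview.

Fairview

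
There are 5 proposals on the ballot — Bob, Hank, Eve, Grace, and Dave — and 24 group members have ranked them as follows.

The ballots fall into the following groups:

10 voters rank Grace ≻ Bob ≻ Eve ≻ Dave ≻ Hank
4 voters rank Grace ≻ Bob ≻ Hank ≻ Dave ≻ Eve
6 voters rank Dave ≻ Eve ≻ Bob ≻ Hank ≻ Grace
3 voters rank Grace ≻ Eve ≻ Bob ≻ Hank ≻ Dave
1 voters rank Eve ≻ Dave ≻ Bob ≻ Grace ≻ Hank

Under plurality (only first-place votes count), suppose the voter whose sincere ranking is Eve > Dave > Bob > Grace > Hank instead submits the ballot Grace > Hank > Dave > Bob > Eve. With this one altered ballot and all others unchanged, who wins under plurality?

Grace

First-place totals with the altered ballot: Bob 0, Hank 0, Eve 0, Grace 18, Dave 6.
The winner is unchanged: still Grace.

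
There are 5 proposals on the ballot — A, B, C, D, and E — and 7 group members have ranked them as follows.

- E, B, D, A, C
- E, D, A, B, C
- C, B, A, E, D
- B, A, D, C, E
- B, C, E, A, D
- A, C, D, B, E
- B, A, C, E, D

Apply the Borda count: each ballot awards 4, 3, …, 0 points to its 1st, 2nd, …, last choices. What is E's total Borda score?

Borda scores:
  A: 1 + 2 + 2 + 3 + 1 + 4 + 3 = 16
  B: 3 + 1 + 3 + 4 + 4 + 1 + 4 = 20
  C: 0 + 0 + 4 + 1 + 3 + 3 + 2 = 13
  D: 2 + 3 + 0 + 2 + 0 + 2 + 0 = 9
  E: 4 + 4 + 1 + 0 + 2 + 0 + 1 = 12

12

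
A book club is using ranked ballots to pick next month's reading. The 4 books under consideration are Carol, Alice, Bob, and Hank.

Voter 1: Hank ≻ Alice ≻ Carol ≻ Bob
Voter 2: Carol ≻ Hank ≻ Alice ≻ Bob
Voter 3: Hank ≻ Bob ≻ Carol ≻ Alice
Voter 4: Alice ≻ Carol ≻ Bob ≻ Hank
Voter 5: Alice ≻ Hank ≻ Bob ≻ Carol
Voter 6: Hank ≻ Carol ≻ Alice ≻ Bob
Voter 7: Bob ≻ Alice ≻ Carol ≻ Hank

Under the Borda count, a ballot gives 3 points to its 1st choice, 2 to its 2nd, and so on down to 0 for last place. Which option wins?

Borda scores:
  Carol: 1 + 3 + 1 + 2 + 0 + 2 + 1 = 10
  Alice: 2 + 1 + 0 + 3 + 3 + 1 + 2 = 12
  Bob: 0 + 0 + 2 + 1 + 1 + 0 + 3 = 7
  Hank: 3 + 2 + 3 + 0 + 2 + 3 + 0 = 13
Hank has the highest total.

Hank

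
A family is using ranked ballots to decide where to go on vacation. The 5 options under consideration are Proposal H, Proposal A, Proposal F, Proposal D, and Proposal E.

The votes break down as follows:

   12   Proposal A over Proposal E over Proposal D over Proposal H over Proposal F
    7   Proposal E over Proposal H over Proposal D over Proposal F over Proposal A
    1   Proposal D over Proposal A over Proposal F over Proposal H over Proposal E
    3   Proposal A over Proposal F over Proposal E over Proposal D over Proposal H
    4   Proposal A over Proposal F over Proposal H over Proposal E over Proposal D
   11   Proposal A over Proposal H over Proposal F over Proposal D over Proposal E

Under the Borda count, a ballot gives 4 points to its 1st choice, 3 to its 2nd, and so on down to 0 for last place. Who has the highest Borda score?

Proposal A

Borda scores:
  Proposal H: 12·1 + 7·3 + 1 + 3·0 + 4·2 + 11·3 = 75
  Proposal A: 12·4 + 7·0 + 3 + 3·4 + 4·4 + 11·4 = 123
  Proposal F: 12·0 + 7·1 + 2 + 3·3 + 4·3 + 11·2 = 52
  Proposal D: 12·2 + 7·2 + 4 + 3·1 + 4·0 + 11·1 = 56
  Proposal E: 12·3 + 7·4 + 0 + 3·2 + 4·1 + 11·0 = 74
Proposal A has the highest total.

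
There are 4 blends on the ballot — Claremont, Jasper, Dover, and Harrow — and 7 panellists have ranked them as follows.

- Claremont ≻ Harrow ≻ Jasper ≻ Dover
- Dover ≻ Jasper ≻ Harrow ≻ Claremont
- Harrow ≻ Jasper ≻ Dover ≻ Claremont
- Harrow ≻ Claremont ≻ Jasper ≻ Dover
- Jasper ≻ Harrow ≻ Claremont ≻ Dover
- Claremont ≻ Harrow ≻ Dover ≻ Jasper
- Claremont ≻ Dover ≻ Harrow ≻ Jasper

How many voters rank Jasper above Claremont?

Ballots ranking Jasper above Claremont: 3.
Ballots ranking Claremont above Jasper: 4.
So 3 of 7 voters prefer Jasper to Claremont.

3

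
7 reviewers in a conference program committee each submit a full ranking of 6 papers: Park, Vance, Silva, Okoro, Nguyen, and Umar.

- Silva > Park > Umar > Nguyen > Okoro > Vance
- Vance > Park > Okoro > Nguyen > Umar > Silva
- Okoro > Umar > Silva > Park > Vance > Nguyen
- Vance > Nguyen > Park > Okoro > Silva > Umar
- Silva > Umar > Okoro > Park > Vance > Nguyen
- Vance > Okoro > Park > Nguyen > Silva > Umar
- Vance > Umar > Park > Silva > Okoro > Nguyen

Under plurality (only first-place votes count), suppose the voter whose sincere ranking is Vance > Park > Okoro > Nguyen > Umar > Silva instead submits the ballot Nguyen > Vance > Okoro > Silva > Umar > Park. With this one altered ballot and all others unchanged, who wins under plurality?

First-place totals with the altered ballot: Park 0, Vance 3, Silva 2, Okoro 1, Nguyen 1, Umar 0.
The winner is unchanged: still Vance.

Vance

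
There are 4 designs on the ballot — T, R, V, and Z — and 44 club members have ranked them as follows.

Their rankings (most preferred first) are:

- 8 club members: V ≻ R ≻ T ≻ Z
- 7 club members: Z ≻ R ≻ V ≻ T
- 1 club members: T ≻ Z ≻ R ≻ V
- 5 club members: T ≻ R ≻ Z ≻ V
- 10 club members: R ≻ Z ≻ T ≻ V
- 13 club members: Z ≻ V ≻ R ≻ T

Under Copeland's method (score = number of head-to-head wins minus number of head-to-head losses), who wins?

R

Pairwise results:
  T vs R: R wins 38–6.
  T vs V: V wins 28–16.
  T vs Z: Z wins 30–14.
  R vs V: R wins 23–21.
  R vs Z: R wins 23–21.
  V vs Z: Z wins 36–8.
Copeland scores (wins − losses):
  T: 0 − 3 = -3
  R: 3 − 0 = 3
  V: 1 − 2 = -1
  Z: 2 − 1 = 1
R has the best Copeland score.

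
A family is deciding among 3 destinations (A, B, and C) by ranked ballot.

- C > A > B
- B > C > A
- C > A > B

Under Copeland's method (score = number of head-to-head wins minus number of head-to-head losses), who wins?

Pairwise results:
  A vs B: A wins 2–1.
  A vs C: C wins 3–0.
  B vs C: C wins 2–1.
Copeland scores (wins − losses):
  A: 1 − 1 = 0
  B: 0 − 2 = -2
  C: 2 − 0 = 2
C has the best Copeland score.

C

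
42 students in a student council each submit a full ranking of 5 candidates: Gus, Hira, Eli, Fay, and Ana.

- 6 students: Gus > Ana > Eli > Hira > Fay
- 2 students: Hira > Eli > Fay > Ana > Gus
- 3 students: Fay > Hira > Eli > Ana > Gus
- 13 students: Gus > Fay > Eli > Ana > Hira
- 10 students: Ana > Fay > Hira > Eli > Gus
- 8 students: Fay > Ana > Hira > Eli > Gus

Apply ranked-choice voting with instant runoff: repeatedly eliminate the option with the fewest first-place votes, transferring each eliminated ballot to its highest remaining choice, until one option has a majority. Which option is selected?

Round 1: Gus 19, Fay 11, Ana 10, Hira 2, Eli 0. Eli has the fewest and is eliminated.
Round 2: Gus 19, Fay 11, Ana 10, Hira 2. Hira has the fewest and is eliminated.
Round 3: Gus 19, Fay 13, Ana 10. Ana has the fewest and is eliminated.
Round 4: Fay 23, Gus 19. Fay has a majority.

Fay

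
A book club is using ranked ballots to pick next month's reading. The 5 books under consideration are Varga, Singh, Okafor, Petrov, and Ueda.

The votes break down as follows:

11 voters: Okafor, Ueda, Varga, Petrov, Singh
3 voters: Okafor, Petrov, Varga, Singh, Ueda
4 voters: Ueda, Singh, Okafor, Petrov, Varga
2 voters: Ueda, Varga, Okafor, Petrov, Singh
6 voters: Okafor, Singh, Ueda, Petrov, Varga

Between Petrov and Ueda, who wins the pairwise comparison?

Ueda

Ballots ranking Petrov above Ueda: 3.
Ballots ranking Ueda above Petrov: 11+4+2+6 = 23.
Ueda wins the head-to-head, 23–3.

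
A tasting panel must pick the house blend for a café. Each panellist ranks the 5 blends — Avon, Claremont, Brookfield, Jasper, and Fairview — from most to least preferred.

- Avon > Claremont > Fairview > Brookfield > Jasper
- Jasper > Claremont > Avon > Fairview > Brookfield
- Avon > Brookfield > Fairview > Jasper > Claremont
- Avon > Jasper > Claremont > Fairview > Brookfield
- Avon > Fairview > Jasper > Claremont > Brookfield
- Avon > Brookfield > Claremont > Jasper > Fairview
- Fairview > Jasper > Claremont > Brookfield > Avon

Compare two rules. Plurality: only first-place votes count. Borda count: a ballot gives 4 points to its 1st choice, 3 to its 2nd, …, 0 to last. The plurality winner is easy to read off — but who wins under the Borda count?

Plurality first-place counts: Avon 5, Claremont 0, Brookfield 0, Jasper 1, Fairview 1 → Avon.
Borda totals: Avon 22, Claremont 13, Brookfield 8, Jasper 14, Fairview 13 → Avon.

Avon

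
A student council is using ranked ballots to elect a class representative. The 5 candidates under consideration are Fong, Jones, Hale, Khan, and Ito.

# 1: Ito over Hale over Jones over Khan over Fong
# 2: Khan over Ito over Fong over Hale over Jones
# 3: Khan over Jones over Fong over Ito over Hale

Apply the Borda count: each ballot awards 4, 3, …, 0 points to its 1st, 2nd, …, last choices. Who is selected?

Khan

Borda scores:
  Fong: 0 + 2 + 2 = 4
  Jones: 2 + 0 + 3 = 5
  Hale: 3 + 1 + 0 = 4
  Khan: 1 + 4 + 4 = 9
  Ito: 4 + 3 + 1 = 8
Khan has the highest total.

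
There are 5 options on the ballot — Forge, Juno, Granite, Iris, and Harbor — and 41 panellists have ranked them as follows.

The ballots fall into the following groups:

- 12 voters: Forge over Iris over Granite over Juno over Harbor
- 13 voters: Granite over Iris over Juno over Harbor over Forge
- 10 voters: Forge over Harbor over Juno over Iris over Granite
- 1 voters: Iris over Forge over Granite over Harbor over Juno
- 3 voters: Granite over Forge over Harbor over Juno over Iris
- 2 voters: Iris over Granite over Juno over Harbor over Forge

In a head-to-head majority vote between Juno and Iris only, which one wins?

Ballots ranking Juno above Iris: 10+3 = 13.
Ballots ranking Iris above Juno: 12+13+1+2 = 28.
Iris wins the head-to-head, 28–13.

Iris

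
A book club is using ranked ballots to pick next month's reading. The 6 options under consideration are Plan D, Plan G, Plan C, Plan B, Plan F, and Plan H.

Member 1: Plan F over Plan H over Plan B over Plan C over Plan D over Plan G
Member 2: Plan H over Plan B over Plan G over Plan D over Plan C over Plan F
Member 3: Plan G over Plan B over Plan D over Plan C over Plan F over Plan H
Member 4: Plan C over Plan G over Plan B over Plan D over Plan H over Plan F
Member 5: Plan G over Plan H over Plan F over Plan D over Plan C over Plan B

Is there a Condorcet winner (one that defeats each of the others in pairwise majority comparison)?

Head-to-head results (5 voters total):
Plan D vs Plan G: Plan G wins 4–1.
Plan D vs Plan C: Plan D wins 3–2.
Plan D vs Plan B: Plan B wins 4–1.
Plan D vs Plan F: Plan D wins 3–2.
Plan D vs Plan H: Plan H wins 3–2.
Plan G vs Plan C: Plan G wins 3–2.
Plan G vs Plan B: Plan G wins 3–2.
Plan G vs Plan F: Plan G wins 4–1.
Plan G vs Plan H: Plan G wins 3–2.
Plan C vs Plan B: Plan B wins 3–2.
Plan C vs Plan F: Plan C wins 3–2.
Plan C vs Plan H: Plan H wins 3–2.
Plan B vs Plan F: Plan B wins 3–2.
Plan B vs Plan H: Plan H wins 3–2.
Plan F vs Plan H: Plan H wins 3–2.
Plan G beats each rival — Plan D (4–1), Plan C (3–2), Plan B (3–2), Plan F (4–1), Plan H (3–2) — so Plan G is the Condorcet winner.

Yes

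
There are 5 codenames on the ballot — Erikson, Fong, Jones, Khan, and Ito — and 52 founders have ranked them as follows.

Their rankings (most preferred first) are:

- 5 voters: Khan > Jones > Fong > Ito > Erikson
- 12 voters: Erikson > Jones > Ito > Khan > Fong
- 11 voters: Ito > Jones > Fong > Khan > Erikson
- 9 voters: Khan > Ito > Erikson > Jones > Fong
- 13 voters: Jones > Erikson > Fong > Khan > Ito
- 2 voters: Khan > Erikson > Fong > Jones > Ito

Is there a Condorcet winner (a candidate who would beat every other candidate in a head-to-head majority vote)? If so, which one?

Jones

Head-to-head results (52 voters total):
Erikson vs Fong: Erikson wins 36–16.
Erikson vs Jones: Jones wins 29–23.
Erikson vs Khan: Khan wins 27–25.
Erikson vs Ito: Erikson wins 27–25.
Fong vs Jones: Jones wins 50–2.
Fong vs Khan: Khan wins 28–24.
Fong vs Ito: Ito wins 32–20.
Jones vs Khan: Jones wins 36–16.
Jones vs Ito: Jones wins 32–20.
Khan vs Ito: Khan wins 29–23.
Jones beats each rival — Erikson (29–23), Fong (50–2), Khan (36–16), Ito (32–20) — so Jones is the Condorcet winner.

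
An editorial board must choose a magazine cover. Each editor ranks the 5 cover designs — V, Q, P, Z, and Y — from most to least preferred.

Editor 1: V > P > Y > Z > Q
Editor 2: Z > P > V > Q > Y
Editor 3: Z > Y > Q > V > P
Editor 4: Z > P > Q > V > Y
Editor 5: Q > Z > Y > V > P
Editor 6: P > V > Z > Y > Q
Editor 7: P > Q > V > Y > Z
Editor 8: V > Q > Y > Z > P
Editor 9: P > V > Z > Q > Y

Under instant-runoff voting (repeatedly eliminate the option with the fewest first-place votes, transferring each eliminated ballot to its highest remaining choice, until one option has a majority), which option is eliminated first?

Y

Round 1: P 3, Z 3, V 2, Q 1, Y 0. Y has the fewest and is eliminated.
Round 2: P 3, Z 3, V 2, Q 1. Q has the fewest and is eliminated.
Round 3: Z 4, P 3, V 2. V has the fewest and is eliminated.
Round 4: Z 5, P 4. Z has a majority.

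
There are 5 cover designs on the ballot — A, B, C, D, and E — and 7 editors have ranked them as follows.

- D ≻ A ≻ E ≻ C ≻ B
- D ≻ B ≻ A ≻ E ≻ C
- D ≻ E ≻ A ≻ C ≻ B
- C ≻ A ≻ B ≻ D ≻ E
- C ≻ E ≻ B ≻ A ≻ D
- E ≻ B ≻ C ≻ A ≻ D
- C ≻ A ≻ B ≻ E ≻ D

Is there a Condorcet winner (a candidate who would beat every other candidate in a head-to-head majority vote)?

No

Head-to-head results (7 voters total):
A vs B: A wins 4–3.
A vs C: C wins 4–3.
A vs D: A wins 4–3.
A vs E: A wins 4–3.
B vs C: C wins 5–2.
B vs D: B wins 4–3.
B vs E: E wins 4–3.
C vs D: C wins 4–3.
C vs E: E wins 4–3.
D vs E: D wins 4–3.
No candidate beats all others: A beats E beats C beats A, a majority cycle.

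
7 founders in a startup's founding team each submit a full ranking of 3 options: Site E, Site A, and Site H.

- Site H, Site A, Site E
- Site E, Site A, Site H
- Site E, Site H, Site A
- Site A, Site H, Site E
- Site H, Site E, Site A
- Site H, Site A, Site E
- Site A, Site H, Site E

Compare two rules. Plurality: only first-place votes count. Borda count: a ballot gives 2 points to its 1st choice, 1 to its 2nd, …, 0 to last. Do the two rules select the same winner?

Plurality first-place counts: Site E 2, Site A 2, Site H 3 → Site H.
Borda totals: Site E 5, Site A 7, Site H 9 → Site H.
The two rules agree on Site H.

Yes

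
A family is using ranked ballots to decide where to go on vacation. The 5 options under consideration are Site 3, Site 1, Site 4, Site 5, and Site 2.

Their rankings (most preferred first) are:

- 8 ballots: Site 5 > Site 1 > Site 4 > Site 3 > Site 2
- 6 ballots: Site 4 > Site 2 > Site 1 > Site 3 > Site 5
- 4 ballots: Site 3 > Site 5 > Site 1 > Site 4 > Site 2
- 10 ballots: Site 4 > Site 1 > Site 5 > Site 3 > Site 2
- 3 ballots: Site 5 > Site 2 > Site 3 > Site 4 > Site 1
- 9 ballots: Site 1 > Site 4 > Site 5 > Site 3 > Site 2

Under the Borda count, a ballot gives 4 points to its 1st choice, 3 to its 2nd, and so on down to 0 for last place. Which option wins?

Borda scores:
  Site 3: 8·1 + 6·1 + 4·4 + 10·1 + 3·2 + 9·1 = 55
  Site 1: 8·3 + 6·2 + 4·2 + 10·3 + 3·0 + 9·4 = 110
  Site 4: 8·2 + 6·4 + 4·1 + 10·4 + 3·1 + 9·3 = 114
  Site 5: 8·4 + 6·0 + 4·3 + 10·2 + 3·4 + 9·2 = 94
  Site 2: 8·0 + 6·3 + 4·0 + 10·0 + 3·3 + 9·0 = 27
Site 4 has the highest total.

Site 4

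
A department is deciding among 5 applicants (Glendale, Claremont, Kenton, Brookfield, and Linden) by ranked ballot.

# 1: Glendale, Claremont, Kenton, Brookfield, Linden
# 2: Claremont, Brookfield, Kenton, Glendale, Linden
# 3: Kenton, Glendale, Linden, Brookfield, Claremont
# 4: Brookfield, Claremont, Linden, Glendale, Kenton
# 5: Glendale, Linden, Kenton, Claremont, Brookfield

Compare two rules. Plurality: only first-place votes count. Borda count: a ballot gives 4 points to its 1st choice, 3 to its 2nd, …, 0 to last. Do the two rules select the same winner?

Plurality first-place counts: Glendale 2, Claremont 1, Kenton 1, Brookfield 1, Linden 0 → Glendale.
Borda totals: Glendale 13, Claremont 11, Kenton 10, Brookfield 9, Linden 7 → Glendale.
The two rules agree on Glendale.

Yes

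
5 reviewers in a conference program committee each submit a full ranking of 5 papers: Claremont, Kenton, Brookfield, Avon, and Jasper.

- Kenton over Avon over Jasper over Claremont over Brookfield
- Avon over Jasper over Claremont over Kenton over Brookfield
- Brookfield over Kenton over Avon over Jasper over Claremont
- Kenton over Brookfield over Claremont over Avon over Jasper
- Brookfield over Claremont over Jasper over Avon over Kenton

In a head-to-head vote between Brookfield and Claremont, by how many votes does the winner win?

1

Ballots ranking Brookfield above Claremont: 3.
Ballots ranking Claremont above Brookfield: 2.
Brookfield wins 3–2, a margin of 1.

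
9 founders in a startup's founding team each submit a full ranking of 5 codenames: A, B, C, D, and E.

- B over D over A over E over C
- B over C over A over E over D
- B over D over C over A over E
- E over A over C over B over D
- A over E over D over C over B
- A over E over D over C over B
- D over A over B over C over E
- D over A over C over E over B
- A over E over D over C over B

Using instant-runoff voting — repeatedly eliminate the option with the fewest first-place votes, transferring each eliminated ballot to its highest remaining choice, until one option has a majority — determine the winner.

A

Round 1: A 3, B 3, D 2, E 1, C 0. C has the fewest and is eliminated.
Round 2: A 3, B 3, D 2, E 1. E has the fewest and is eliminated.
Round 3: A 4, B 3, D 2. D has the fewest and is eliminated.
Round 4: A 6, B 3. A has a majority.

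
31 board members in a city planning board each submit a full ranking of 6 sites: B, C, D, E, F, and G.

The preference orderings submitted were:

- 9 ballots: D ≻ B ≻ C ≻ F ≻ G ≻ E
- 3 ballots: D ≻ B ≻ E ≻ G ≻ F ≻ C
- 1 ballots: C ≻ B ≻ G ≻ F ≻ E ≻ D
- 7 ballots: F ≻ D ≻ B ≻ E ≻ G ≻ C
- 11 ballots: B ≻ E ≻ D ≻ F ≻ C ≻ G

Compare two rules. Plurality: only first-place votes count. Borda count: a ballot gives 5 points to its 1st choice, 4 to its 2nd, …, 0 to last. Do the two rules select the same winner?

No

Plurality first-place counts: B 11, C 1, D 12, E 0, F 7, G 0 → D.
Borda totals: B 128, C 43, D 121, E 68, F 80, G 25 → B.
The two rules disagree: plurality picks D, Borda picks B.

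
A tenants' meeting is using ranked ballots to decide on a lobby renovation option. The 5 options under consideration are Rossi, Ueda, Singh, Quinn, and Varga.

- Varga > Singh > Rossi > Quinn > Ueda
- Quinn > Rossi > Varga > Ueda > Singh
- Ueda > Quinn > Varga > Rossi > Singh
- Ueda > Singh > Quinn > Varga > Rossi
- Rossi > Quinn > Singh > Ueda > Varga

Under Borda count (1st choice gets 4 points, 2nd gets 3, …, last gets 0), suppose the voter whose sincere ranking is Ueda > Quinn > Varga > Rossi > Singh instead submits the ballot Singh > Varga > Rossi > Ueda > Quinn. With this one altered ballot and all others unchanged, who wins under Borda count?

Borda totals with the altered ballot: Rossi 11, Ueda 7, Singh 12, Quinn 10, Varga 10.
The switch changes the winner from Quinn to Singh.

Singh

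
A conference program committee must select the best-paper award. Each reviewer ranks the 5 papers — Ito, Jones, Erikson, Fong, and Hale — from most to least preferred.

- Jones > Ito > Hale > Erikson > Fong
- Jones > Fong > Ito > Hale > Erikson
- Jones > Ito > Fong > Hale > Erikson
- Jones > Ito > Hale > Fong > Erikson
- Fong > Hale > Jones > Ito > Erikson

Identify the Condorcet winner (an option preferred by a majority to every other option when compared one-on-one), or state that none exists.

Head-to-head results (5 voters total):
Ito vs Jones: Jones wins 5–0.
Ito vs Erikson: Ito wins 5–0.
Ito vs Fong: Ito wins 3–2.
Ito vs Hale: Ito wins 4–1.
Jones vs Erikson: Jones wins 5–0.
Jones vs Fong: Jones wins 4–1.
Jones vs Hale: Jones wins 4–1.
Erikson vs Fong: Fong wins 4–1.
Erikson vs Hale: Hale wins 5–0.
Fong vs Hale: Fong wins 3–2.
Jones beats each rival — Ito (5–0), Erikson (5–0), Fong (4–1), Hale (4–1) — so Jones is the Condorcet winner.

Jones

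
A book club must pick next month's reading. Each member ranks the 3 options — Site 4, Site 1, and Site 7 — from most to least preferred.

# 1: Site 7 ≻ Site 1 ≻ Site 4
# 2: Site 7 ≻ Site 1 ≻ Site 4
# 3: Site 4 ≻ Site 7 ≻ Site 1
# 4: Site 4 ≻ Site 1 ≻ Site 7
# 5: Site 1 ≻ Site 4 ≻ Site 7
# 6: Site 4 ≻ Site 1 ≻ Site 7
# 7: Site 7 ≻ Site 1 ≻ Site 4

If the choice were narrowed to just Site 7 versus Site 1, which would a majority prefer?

Ballots ranking Site 7 above Site 1: 4.
Ballots ranking Site 1 above Site 7: 3.
Site 7 wins the head-to-head, 4–3.

Site 7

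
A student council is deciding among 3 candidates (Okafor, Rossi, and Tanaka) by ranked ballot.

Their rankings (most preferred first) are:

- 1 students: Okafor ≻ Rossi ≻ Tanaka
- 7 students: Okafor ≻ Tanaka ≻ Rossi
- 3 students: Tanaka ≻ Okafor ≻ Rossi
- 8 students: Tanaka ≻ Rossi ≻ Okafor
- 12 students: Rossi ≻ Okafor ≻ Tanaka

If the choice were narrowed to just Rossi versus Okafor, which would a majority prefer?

Rossi

Ballots ranking Rossi above Okafor: 8+12 = 20.
Ballots ranking Okafor above Rossi: 1+7+3 = 11.
Rossi wins the head-to-head, 20–11.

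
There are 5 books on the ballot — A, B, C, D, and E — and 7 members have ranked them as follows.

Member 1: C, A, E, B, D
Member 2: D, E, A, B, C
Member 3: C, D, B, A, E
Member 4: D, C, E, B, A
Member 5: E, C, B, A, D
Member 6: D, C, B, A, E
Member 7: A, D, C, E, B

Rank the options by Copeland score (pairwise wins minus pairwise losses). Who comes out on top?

Pairwise results:
  A vs B: B wins 4–3.
  A vs C: C wins 5–2.
  A vs D: D wins 4–3.
  A vs E: A wins 4–3.
  B vs C: C wins 6–1.
  B vs D: D wins 5–2.
  B vs E: E wins 5–2.
  C vs D: D wins 4–3.
  C vs E: C wins 5–2.
  D vs E: D wins 5–2.
Copeland scores (wins − losses):
  A: 1 − 3 = -2
  B: 1 − 3 = -2
  C: 3 − 1 = 2
  D: 4 − 0 = 4
  E: 1 − 3 = -2
D has the best Copeland score.

D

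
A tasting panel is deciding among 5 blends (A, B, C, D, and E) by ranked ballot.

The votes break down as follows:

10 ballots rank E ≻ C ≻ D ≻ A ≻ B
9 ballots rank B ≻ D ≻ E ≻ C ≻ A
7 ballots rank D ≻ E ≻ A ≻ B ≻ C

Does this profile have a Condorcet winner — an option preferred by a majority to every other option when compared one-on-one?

Head-to-head results (26 voters total):
A vs B: A wins 17–9.
A vs C: C wins 19–7.
A vs D: D wins 26–0.
A vs E: E wins 26–0.
B vs C: B wins 16–10.
B vs D: D wins 17–9.
B vs E: E wins 17–9.
C vs D: D wins 16–10.
C vs E: E wins 26–0.
D vs E: D wins 16–10.
D beats each rival — A (26–0), B (17–9), C (16–10), E (16–10) — so D is the Condorcet winner.

Yes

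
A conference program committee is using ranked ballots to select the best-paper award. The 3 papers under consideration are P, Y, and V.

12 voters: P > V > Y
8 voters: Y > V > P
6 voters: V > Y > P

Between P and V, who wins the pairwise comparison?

Ballots ranking P above V: 12.
Ballots ranking V above P: 8+6 = 14.
V wins the head-to-head, 14–12.

V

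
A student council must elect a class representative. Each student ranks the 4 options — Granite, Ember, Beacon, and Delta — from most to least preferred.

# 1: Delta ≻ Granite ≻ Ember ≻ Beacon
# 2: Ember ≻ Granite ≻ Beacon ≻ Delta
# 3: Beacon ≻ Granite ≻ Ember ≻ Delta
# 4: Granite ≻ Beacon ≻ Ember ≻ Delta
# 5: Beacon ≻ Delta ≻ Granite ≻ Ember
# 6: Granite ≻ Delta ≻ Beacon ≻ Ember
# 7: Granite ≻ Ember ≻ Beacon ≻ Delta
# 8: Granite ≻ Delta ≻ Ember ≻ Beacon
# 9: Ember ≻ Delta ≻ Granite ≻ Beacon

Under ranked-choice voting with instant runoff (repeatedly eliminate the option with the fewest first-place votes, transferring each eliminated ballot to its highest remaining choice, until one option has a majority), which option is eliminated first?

Delta

Round 1: Granite 4, Ember 2, Beacon 2, Delta 1. Delta has the fewest and is eliminated.
Round 2: Granite 5, Ember 2, Beacon 2. Granite has a majority.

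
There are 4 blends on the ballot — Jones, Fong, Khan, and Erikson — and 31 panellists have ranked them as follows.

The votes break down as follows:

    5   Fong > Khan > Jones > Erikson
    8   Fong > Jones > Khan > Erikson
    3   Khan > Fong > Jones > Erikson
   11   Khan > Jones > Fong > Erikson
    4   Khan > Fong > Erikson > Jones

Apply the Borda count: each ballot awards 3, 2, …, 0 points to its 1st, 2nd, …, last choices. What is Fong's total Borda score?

64

Borda scores:
  Jones: 5·1 + 8·2 + 3·1 + 11·2 + 4·0 = 46
  Fong: 5·3 + 8·3 + 3·2 + 11·1 + 4·2 = 64
  Khan: 5·2 + 8·1 + 3·3 + 11·3 + 4·3 = 72
  Erikson: 5·0 + 8·0 + 3·0 + 11·0 + 4·1 = 4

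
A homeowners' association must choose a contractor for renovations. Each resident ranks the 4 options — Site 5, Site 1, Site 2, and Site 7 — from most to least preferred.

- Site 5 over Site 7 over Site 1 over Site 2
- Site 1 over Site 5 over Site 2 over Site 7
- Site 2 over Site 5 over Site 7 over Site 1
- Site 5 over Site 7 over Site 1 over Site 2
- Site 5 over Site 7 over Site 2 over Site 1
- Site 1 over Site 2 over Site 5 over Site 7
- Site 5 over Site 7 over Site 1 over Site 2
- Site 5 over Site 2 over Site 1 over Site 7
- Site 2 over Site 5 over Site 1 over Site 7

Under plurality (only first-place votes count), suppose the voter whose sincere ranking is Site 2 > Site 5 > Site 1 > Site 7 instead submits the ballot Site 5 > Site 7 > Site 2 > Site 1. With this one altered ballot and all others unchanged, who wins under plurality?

Site 5

First-place totals with the altered ballot: Site 5 6, Site 1 2, Site 2 1, Site 7 0.
The winner is unchanged: still Site 5.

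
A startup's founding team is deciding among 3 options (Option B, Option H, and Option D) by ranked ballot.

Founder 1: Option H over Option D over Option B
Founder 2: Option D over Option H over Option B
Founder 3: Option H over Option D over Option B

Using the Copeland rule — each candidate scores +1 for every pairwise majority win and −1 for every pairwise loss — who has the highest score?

Pairwise results:
  Option B vs Option H: Option H wins 3–0.
  Option B vs Option D: Option D wins 3–0.
  Option H vs Option D: Option H wins 2–1.
Copeland scores (wins − losses):
  Option B: 0 − 2 = -2
  Option H: 2 − 0 = 2
  Option D: 1 − 1 = 0
Option H has the best Copeland score.

Option H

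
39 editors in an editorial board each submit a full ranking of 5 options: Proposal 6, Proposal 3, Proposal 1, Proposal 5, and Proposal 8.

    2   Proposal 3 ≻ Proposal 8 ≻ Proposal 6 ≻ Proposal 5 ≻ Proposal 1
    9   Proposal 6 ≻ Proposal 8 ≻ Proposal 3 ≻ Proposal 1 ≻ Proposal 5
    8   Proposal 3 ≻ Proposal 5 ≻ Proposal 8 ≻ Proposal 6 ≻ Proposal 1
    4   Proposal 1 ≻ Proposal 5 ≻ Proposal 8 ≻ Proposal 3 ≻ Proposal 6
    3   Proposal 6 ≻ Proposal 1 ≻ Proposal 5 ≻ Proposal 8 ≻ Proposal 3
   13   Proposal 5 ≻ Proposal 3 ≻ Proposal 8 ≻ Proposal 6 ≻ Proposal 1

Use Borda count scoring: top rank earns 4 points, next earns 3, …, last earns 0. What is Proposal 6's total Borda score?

73

Borda scores:
  Proposal 6: 2·2 + 9·4 + 8·1 + 4·0 + 3·4 + 13·1 = 73
  Proposal 3: 2·4 + 9·2 + 8·4 + 4·1 + 3·0 + 13·3 = 101
  Proposal 1: 2·0 + 9·1 + 8·0 + 4·4 + 3·3 + 13·0 = 34
  Proposal 5: 2·1 + 9·0 + 8·3 + 4·3 + 3·2 + 13·4 = 96
  Proposal 8: 2·3 + 9·3 + 8·2 + 4·2 + 3·1 + 13·2 = 86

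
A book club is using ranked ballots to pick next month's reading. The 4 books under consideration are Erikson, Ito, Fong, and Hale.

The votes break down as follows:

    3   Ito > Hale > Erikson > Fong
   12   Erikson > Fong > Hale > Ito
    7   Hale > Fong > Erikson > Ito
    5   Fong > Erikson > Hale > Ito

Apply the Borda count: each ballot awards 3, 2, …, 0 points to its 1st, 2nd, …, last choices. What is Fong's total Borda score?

53

Borda scores:
  Erikson: 3·1 + 12·3 + 7·1 + 5·2 = 56
  Ito: 3·3 + 12·0 + 7·0 + 5·0 = 9
  Fong: 3·0 + 12·2 + 7·2 + 5·3 = 53
  Hale: 3·2 + 12·1 + 7·3 + 5·1 = 44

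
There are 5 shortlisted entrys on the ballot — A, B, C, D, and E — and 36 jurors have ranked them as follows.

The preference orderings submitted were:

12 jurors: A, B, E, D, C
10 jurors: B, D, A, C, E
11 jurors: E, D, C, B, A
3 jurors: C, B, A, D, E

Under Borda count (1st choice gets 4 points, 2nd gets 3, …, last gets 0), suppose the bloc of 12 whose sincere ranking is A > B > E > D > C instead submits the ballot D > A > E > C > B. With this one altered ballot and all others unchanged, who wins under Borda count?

Borda totals with the altered ballot: A 62, B 60, C 56, D 114, E 68.
The switch changes the winner from B to D.

D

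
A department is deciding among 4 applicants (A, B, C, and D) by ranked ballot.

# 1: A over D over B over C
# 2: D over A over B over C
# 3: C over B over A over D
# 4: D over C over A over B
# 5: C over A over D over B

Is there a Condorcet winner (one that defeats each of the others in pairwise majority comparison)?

Head-to-head results (5 voters total):
A vs B: A wins 4–1.
A vs C: C wins 3–2.
A vs D: A wins 3–2.
B vs C: C wins 3–2.
B vs D: D wins 4–1.
C vs D: D wins 3–2.
No candidate beats all others: A beats D beats C beats A, a majority cycle.

No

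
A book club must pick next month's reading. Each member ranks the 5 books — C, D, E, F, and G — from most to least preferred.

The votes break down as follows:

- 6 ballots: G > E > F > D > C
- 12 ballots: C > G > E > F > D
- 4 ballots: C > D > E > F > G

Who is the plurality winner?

C

First-place vote totals:
  C: 16
  D: 0
  E: 0
  F: 0
  G: 6
C has the most first-place votes.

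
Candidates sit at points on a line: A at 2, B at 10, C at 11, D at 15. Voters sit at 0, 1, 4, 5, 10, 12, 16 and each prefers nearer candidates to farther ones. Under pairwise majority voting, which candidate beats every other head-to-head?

A

With single-peaked preferences on a line, the Condorcet winner is the candidate closest to the median voter.
The median voter (position 5) is closest to A at 2.
Check: A vs B — voters closer to A: 4 of 7.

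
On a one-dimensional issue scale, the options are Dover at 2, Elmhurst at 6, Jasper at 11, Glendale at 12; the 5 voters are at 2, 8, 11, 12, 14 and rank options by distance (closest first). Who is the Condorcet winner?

With single-peaked preferences on a line, the Condorcet winner is the candidate closest to the median voter.
The median voter (position 11) is closest to Jasper at 11.
Check: Jasper vs Elmhurst — voters closer to Jasper: 3 of 5.

Jasper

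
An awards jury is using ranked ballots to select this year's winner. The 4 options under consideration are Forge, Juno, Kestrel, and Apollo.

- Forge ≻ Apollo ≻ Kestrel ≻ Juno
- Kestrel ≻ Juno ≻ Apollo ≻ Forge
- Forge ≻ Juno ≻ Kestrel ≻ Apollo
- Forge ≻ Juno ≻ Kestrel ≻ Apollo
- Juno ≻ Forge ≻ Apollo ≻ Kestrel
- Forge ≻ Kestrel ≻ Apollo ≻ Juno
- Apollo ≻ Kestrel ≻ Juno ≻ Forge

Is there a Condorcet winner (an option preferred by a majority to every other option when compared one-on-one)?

Head-to-head results (7 voters total):
Forge vs Juno: Forge wins 4–3.
Forge vs Kestrel: Forge wins 5–2.
Forge vs Apollo: Forge wins 5–2.
Juno vs Kestrel: Kestrel wins 4–3.
Juno vs Apollo: Juno wins 4–3.
Kestrel vs Apollo: Kestrel wins 4–3.
Forge beats each rival — Juno (4–3), Kestrel (5–2), Apollo (5–2) — so Forge is the Condorcet winner.

Yes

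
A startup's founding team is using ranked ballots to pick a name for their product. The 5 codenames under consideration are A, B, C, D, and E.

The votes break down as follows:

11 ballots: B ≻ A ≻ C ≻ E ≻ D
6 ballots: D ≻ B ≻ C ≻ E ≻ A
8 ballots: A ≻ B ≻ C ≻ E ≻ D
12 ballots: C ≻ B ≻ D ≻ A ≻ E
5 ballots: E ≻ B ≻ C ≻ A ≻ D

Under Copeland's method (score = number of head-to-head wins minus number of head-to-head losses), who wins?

Pairwise results:
  A vs B: B wins 34–8.
  A vs C: C wins 23–19.
  A vs D: A wins 24–18.
  A vs E: A wins 31–11.
  B vs C: B wins 30–12.
  B vs D: B wins 36–6.
  B vs E: B wins 37–5.
  C vs D: C wins 36–6.
  C vs E: C wins 37–5.
  D vs E: E wins 24–18.
Copeland scores (wins − losses):
  A: 2 − 2 = 0
  B: 4 − 0 = 4
  C: 3 − 1 = 2
  D: 0 − 4 = -4
  E: 1 − 3 = -2
B has the best Copeland score.

B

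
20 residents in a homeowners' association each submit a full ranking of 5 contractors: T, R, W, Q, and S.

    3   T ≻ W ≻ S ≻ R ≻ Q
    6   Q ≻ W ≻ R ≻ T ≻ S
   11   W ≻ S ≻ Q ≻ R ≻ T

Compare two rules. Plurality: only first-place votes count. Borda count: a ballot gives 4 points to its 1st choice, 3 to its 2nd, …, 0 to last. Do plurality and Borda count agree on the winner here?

Plurality first-place counts: T 3, R 0, W 11, Q 6, S 0 → W.
Borda totals: T 18, R 26, W 71, Q 46, S 39 → W.
The two rules agree on W.

Yes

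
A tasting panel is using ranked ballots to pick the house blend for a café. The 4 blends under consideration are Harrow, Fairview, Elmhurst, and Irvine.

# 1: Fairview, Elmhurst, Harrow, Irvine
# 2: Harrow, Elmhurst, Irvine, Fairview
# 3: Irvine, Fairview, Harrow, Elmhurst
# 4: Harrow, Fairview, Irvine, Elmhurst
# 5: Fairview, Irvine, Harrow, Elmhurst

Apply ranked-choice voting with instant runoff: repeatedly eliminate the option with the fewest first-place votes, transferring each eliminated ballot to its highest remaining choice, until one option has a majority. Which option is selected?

Fairview

Round 1: Harrow 2, Fairview 2, Irvine 1, Elmhurst 0. Elmhurst has the fewest and is eliminated.
Round 2: Harrow 2, Fairview 2, Irvine 1. Irvine has the fewest and is eliminated.
Round 3: Fairview 3, Harrow 2. Fairview has a majority.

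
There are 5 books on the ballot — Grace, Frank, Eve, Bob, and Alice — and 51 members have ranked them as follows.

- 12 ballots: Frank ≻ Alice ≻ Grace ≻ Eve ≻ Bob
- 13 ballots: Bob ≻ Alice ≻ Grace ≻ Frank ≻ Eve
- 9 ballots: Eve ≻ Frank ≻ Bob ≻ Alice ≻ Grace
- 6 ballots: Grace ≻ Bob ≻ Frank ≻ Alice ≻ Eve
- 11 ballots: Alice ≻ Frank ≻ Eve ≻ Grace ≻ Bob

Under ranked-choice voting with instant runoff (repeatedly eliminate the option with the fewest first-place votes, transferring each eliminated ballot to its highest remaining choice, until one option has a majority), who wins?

Round 1: Bob 13, Frank 12, Alice 11, Eve 9, Grace 6. Grace has the fewest and is eliminated.
Round 2: Bob 19, Frank 12, Alice 11, Eve 9. Eve has the fewest and is eliminated.
Round 3: Frank 21, Bob 19, Alice 11. Alice has the fewest and is eliminated.
Round 4: Frank 32, Bob 19. Frank has a majority.

Frank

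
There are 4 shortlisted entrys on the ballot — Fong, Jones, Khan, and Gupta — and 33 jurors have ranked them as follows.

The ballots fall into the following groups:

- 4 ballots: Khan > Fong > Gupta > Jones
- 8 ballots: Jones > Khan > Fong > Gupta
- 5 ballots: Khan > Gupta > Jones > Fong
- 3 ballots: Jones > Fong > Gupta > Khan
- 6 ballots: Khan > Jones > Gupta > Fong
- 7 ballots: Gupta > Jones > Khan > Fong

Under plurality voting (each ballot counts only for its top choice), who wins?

Khan

First-place vote totals:
  Fong: 0
  Jones: 11
  Khan: 15
  Gupta: 7
Khan has the most first-place votes.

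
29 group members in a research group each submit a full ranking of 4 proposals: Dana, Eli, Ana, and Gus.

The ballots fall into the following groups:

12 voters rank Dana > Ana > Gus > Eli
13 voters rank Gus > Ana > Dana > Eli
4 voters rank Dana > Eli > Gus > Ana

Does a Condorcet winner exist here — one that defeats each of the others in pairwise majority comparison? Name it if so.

Head-to-head results (29 voters total):
Dana vs Eli: Dana wins 29–0.
Dana vs Ana: Dana wins 16–13.
Dana vs Gus: Dana wins 16–13.
Eli vs Ana: Ana wins 25–4.
Eli vs Gus: Gus wins 25–4.
Ana vs Gus: Gus wins 17–12.
Dana beats each rival — Eli (29–0), Ana (16–13), Gus (16–13) — so Dana is the Condorcet winner.

Dana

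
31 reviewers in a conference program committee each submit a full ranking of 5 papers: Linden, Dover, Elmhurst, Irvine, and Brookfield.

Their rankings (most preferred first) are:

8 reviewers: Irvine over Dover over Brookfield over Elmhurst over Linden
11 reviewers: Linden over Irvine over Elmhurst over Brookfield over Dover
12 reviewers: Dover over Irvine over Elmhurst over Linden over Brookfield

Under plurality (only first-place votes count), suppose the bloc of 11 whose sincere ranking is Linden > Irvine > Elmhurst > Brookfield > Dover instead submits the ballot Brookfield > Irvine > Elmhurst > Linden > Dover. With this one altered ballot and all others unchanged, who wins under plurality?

First-place totals with the altered ballot: Linden 0, Dover 12, Elmhurst 0, Irvine 8, Brookfield 11.
The winner is unchanged: still Dover.

Dover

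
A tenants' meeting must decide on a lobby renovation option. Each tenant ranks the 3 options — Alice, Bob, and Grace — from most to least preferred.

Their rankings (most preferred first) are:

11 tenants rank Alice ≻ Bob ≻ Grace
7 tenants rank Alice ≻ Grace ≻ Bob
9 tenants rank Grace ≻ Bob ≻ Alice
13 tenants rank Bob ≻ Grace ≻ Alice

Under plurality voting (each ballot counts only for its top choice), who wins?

First-place vote totals:
  Alice: 18
  Bob: 13
  Grace: 9
Alice has the most first-place votes.

Alice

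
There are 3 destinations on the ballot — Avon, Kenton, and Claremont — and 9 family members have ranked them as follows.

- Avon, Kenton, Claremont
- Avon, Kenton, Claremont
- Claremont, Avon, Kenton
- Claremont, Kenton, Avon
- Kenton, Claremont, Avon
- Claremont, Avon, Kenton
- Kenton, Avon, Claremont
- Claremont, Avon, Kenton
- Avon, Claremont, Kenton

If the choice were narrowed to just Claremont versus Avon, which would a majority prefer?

Claremont

Ballots ranking Claremont above Avon: 5.
Ballots ranking Avon above Claremont: 4.
Claremont wins the head-to-head, 5–4.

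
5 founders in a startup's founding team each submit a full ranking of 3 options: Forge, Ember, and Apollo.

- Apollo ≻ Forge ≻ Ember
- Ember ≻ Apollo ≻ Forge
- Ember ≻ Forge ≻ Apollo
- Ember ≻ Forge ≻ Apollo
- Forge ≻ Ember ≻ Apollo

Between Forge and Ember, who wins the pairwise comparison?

Ember

Ballots ranking Forge above Ember: 2.
Ballots ranking Ember above Forge: 3.
Ember wins the head-to-head, 3–2.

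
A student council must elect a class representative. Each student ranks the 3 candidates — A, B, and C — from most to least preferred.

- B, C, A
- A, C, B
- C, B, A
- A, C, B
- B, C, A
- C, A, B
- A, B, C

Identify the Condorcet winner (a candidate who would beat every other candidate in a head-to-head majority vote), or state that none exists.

C

Head-to-head results (7 voters total):
A vs B: A wins 4–3.
A vs C: C wins 4–3.
B vs C: C wins 4–3.
C beats each rival — A (4–3), B (4–3) — so C is the Condorcet winner.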